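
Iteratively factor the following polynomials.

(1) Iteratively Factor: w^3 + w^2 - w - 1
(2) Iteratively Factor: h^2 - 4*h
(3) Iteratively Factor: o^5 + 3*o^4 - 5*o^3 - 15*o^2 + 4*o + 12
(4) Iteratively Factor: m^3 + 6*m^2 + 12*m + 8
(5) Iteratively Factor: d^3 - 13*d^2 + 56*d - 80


(1) = (w - 1)*(w^2 + 2*w + 1) = (w - 1)*(w + 1)*(w + 1)
(2) = (h)*(h - 4)
(3) = (o - 1)*(o^4 + 4*o^3 - o^2 - 16*o - 12) = (o - 2)*(o - 1)*(o^3 + 6*o^2 + 11*o + 6) = (o - 2)*(o - 1)*(o + 2)*(o^2 + 4*o + 3) = (o - 2)*(o - 1)*(o + 1)*(o + 2)*(o + 3)
(4) = (m + 2)*(m^2 + 4*m + 4) = (m + 2)^2*(m + 2)
(5) = (d - 4)*(d^2 - 9*d + 20) = (d - 4)^2*(d - 5)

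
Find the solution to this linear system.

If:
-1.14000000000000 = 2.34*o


Then:
o = -0.49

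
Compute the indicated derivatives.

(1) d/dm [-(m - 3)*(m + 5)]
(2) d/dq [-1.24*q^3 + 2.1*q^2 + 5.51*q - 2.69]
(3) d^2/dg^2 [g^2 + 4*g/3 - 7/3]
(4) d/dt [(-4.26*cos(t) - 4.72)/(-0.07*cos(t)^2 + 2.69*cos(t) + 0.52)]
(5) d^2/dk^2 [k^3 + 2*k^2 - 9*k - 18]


(1) = -2*m - 2
(2) = -3.72*q^2 + 4.2*q + 5.51
(3) = 2
(4) = (0.2982*cos(t)^2 + 0.6608*cos(t) - 10.4816)*sin(t)/(0.0049*cos(t)^4 - 0.3766*cos(t)^3 + 7.1633*cos(t)^2 + 2.7976*cos(t) + 0.2704)
(5) = 6*k + 4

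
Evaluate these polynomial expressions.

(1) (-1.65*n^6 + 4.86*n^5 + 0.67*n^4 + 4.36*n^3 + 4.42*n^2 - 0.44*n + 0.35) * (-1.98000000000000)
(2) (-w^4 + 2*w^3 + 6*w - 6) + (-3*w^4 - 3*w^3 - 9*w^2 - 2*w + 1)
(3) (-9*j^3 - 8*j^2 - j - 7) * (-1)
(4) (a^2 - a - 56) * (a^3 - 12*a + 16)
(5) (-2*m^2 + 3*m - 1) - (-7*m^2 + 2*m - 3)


(1) = 3.267*n^6 - 9.6228*n^5 - 1.3266*n^4 - 8.6328*n^3 - 8.7516*n^2 + 0.8712*n - 0.693
(2) = -4*w^4 - w^3 - 9*w^2 + 4*w - 5
(3) = 9*j^3 + 8*j^2 + j + 7
(4) = a^5 - a^4 - 68*a^3 + 28*a^2 + 656*a - 896
(5) = 5*m^2 + m + 2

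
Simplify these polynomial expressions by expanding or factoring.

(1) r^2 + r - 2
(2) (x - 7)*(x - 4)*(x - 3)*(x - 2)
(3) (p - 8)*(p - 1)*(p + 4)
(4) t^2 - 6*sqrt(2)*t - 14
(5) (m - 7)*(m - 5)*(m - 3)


(1) = (r - 1)*(r + 2)
(2) = x^4 - 16*x^3 + 89*x^2 - 206*x + 168
(3) = p^3 - 5*p^2 - 28*p + 32
(4) = (t - 7*sqrt(2))*(t + sqrt(2))
(5) = m^3 - 15*m^2 + 71*m - 105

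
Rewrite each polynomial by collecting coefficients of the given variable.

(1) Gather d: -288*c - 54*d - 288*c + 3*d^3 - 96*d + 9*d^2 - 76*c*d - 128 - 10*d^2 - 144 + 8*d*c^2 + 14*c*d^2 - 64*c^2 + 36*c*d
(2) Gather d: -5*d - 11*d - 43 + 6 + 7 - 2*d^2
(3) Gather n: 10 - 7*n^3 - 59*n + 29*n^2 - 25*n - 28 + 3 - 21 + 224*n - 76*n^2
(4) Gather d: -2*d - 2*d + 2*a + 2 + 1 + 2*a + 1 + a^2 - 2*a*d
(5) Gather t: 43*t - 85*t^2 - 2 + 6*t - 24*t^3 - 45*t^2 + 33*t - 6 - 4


(1) = -64*c^2 - 576*c + 3*d^3 + d^2*(14*c - 1) + d*(8*c^2 - 40*c - 150) - 272
(2) = -2*d^2 - 16*d - 30
(3) = -7*n^3 - 47*n^2 + 140*n - 36
(4) = a^2 + 4*a + d*(-2*a - 4) + 4
(5) = -24*t^3 - 130*t^2 + 82*t - 12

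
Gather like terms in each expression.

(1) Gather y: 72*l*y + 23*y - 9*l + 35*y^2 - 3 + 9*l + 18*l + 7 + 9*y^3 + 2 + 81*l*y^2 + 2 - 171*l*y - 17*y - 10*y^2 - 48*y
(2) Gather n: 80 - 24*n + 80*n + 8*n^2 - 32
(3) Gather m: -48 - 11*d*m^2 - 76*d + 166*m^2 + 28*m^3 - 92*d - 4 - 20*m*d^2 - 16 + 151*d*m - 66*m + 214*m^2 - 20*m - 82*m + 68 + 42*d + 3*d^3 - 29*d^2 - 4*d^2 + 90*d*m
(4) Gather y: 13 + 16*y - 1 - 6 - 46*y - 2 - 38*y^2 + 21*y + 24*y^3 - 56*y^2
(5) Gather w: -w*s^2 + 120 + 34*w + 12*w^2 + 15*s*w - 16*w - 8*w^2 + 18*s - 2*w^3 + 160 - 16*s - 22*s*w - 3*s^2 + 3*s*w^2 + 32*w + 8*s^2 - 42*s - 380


(1) = 18*l + 9*y^3 + y^2*(81*l + 25) + y*(-99*l - 42) + 8
(2) = 8*n^2 + 56*n + 48
(3) = 3*d^3 - 33*d^2 - 126*d + 28*m^3 + m^2*(380 - 11*d) + m*(-20*d^2 + 241*d - 168)
(4) = 24*y^3 - 94*y^2 - 9*y + 4
(5) = 5*s^2 - 40*s - 2*w^3 + w^2*(3*s + 4) + w*(-s^2 - 7*s + 50) - 100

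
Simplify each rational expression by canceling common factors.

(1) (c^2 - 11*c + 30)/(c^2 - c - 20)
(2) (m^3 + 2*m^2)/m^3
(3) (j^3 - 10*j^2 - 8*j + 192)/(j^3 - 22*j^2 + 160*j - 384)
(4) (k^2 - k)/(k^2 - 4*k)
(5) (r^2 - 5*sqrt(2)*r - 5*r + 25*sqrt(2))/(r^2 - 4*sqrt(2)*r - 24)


(1) = (c - 6)/(c + 4)
(2) = (m + 2)/m
(3) = (j + 4)/(j - 8)
(4) = (k - 1)/(k - 4)
(5) = (r^2 + r*(-5*sqrt(2) - 5) + 25*sqrt(2))/(r^2 - 4*sqrt(2)*r - 24)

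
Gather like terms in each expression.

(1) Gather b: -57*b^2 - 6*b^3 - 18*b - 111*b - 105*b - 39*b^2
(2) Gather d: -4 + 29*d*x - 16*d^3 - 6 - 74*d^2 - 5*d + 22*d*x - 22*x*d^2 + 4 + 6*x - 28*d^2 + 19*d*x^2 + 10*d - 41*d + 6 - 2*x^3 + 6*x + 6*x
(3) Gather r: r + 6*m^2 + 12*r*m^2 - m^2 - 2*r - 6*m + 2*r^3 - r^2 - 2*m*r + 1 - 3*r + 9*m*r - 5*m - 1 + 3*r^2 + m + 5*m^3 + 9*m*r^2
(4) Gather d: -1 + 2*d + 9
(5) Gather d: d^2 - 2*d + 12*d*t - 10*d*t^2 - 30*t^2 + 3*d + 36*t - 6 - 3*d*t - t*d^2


(1) = -6*b^3 - 96*b^2 - 234*b
(2) = -16*d^3 + d^2*(-22*x - 102) + d*(19*x^2 + 51*x - 36) - 2*x^3 + 18*x
(3) = 5*m^3 + 5*m^2 - 10*m + 2*r^3 + r^2*(9*m + 2) + r*(12*m^2 + 7*m - 4)
(4) = 2*d + 8
(5) = d^2*(1 - t) + d*(-10*t^2 + 9*t + 1) - 30*t^2 + 36*t - 6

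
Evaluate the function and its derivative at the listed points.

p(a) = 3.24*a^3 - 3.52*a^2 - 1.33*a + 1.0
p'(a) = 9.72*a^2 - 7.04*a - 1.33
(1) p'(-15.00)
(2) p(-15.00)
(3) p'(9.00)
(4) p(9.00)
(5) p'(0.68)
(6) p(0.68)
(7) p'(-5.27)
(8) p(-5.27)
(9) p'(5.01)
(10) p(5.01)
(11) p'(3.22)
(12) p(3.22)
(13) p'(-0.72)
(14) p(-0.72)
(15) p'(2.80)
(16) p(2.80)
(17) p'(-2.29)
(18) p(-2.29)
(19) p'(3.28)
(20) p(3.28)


(1) = 2291.27
(2) = -11706.05
(3) = 722.63
(4) = 2065.87
(5) = -1.62
(6) = -0.51
(7) = 305.72
(8) = -563.97
(9) = 207.37
(10) = 313.42
(11) = 76.78
(12) = 68.39
(13) = 8.78
(14) = -1.08
(15) = 55.16
(16) = 40.80
(17) = 65.76
(18) = -53.32
(19) = 80.15
(20) = 73.10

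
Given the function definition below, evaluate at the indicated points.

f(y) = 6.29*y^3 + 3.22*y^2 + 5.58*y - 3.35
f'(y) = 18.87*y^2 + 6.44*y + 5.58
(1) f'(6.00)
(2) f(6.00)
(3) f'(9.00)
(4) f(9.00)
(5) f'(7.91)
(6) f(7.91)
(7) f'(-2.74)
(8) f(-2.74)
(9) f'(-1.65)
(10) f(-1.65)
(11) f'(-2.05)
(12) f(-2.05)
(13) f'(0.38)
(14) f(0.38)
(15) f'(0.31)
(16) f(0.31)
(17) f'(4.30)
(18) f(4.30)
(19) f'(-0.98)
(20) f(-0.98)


(1) = 723.54
(2) = 1504.69
(3) = 1592.01
(4) = 4893.10
(5) = 1237.18
(6) = 3355.26
(7) = 129.60
(8) = -123.86
(9) = 46.33
(10) = -32.05
(11) = 71.68
(12) = -55.45
(13) = 10.75
(14) = -0.42
(15) = 9.39
(16) = -1.12
(17) = 382.18
(18) = 580.28
(19) = 17.39
(20) = -11.65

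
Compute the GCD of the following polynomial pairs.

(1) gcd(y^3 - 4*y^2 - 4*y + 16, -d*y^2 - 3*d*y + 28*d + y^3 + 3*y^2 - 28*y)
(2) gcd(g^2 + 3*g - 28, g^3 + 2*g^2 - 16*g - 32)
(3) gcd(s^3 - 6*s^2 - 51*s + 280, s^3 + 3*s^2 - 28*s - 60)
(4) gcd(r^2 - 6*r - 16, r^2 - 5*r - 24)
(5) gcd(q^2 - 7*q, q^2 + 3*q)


(1) = y - 4
(2) = gcd((g - 4)*(g + 7), (g - 4)*(g + 2)*(g + 4)) = g - 4
(3) = gcd((s - 8)*(s - 5)*(s + 7), (s - 5)*(s + 2)*(s + 6)) = s - 5
(4) = gcd((r - 8)*(r + 2), (r - 8)*(r + 3)) = r - 8
(5) = gcd(q*(q - 7), q*(q + 3)) = q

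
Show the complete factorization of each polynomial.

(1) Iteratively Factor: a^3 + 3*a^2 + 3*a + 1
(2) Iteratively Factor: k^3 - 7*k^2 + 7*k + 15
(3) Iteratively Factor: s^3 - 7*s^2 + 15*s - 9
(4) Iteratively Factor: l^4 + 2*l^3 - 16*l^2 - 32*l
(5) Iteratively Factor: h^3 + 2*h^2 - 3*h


(1) = (a + 1)*(a^2 + 2*a + 1) = (a + 1)^2*(a + 1)
(2) = (k - 3)*(k^2 - 4*k - 5) = (k - 3)*(k + 1)*(k - 5)
(3) = (s - 3)*(s^2 - 4*s + 3) = (s - 3)*(s - 1)*(s - 3)
(4) = (l + 2)*(l^3 - 16*l) = l*(l + 2)*(l^2 - 16) = l*(l + 2)*(l + 4)*(l - 4)
(5) = (h + 3)*(h^2 - h) = h*(h + 3)*(h - 1)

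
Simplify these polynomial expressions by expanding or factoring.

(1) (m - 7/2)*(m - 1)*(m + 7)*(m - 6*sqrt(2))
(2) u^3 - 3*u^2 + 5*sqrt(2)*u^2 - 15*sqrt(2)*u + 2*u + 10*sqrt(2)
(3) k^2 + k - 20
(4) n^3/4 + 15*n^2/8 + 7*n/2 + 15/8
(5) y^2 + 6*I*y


(1) = m^4 - 6*sqrt(2)*m^3 + 5*m^3/2 - 28*m^2 - 15*sqrt(2)*m^2 + 49*m/2 + 168*sqrt(2)*m - 147*sqrt(2)
(2) = (u - 2)*(u - 1)*(u + 5*sqrt(2))
(3) = (k - 4)*(k + 5)
(4) = (n/4 + 1/4)*(n + 3/2)*(n + 5)
(5) = y*(y + 6*I)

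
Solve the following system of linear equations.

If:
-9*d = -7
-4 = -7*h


Then:
d = 7/9
h = 4/7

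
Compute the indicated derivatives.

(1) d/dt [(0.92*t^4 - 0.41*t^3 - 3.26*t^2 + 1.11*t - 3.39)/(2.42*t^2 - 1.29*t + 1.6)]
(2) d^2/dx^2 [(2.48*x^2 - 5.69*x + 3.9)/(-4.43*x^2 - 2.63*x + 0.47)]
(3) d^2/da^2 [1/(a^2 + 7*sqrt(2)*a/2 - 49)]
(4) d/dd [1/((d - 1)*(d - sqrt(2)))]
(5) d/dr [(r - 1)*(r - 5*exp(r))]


(1) = (4.4528*t^5 - 4.5526*t^4 + 6.9458*t^3 - 0.4488*t^2 + 5.9756*t - 2.5971)/(5.8564*t^4 - 6.2436*t^3 + 9.4081*t^2 - 4.128*t + 2.56)
(2) = (281.119826*x^3 - 490.204308*x^2 - 201.548166*x - 57.221046)/(86.938307*x^6 + 154.840461*x^5 + 64.254492*x^4 - 14.664091*x^3 - 6.817068*x^2 + 1.742901*x - 0.103823)
(3) = 4*(-4*a^2 - 14*sqrt(2)*a + (4*a + 7*sqrt(2))^2 + 196)/(2*a^2 + 7*sqrt(2)*a - 98)^3
(4) = ((1 - d)*(d - sqrt(2))^2 + (-d + sqrt(2))*(d - 1)^2)/((d - 1)^3*(d - sqrt(2))^3)
(5) = -5*r*exp(r) + 2*r - 1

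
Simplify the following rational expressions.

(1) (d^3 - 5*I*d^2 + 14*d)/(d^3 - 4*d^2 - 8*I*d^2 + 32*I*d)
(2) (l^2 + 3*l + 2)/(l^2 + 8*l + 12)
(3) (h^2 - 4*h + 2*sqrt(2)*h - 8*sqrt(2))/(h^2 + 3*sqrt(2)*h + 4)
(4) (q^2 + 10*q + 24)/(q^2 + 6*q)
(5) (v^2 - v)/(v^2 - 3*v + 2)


(1) = (d^2 - 5*I*d + 14)/(d^2 + d*(-4 - 8*I) + 32*I)
(2) = (l + 1)/(l + 6)
(3) = (h - 4)/(h + sqrt(2))
(4) = (q + 4)/q
(5) = v/(v - 2)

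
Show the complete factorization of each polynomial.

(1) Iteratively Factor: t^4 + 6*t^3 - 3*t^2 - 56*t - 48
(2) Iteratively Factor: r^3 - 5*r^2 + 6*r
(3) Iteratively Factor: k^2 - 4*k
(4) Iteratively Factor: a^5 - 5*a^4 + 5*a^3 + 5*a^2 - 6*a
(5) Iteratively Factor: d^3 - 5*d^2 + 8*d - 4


(1) = (t + 1)*(t^3 + 5*t^2 - 8*t - 48) = (t + 1)*(t + 4)*(t^2 + t - 12) = (t - 3)*(t + 1)*(t + 4)*(t + 4)
(2) = (r)*(r^2 - 5*r + 6) = r*(r - 2)*(r - 3)
(3) = (k)*(k - 4)
(4) = (a - 2)*(a^4 - 3*a^3 - a^2 + 3*a) = (a - 2)*(a - 1)*(a^3 - 2*a^2 - 3*a) = (a - 2)*(a - 1)*(a + 1)*(a^2 - 3*a) = a*(a - 2)*(a - 1)*(a + 1)*(a - 3)
(5) = (d - 2)*(d^2 - 3*d + 2) = (d - 2)*(d - 1)*(d - 2)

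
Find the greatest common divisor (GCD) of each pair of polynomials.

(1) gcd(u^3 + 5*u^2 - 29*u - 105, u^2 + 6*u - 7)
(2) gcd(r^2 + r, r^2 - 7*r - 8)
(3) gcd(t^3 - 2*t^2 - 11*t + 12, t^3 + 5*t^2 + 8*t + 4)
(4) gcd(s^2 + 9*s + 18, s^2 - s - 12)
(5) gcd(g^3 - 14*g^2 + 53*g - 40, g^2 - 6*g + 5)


(1) = gcd((u - 5)*(u + 3)*(u + 7), (u - 1)*(u + 7)) = u + 7
(2) = r + 1
(3) = 1
(4) = s + 3
(5) = gcd((g - 8)*(g - 5)*(g - 1), (g - 5)*(g - 1)) = g^2 - 6*g + 5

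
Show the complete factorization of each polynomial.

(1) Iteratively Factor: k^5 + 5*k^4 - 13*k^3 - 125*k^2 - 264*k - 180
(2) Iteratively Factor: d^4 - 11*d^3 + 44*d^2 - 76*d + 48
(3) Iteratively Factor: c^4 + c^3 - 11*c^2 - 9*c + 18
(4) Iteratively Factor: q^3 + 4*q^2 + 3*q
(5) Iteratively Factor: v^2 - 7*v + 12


(1) = (k - 5)*(k^4 + 10*k^3 + 37*k^2 + 60*k + 36) = (k - 5)*(k + 2)*(k^3 + 8*k^2 + 21*k + 18) = (k - 5)*(k + 2)*(k + 3)*(k^2 + 5*k + 6) = (k - 5)*(k + 2)^2*(k + 3)*(k + 3)
(2) = (d - 4)*(d^3 - 7*d^2 + 16*d - 12) = (d - 4)*(d - 2)*(d^2 - 5*d + 6) = (d - 4)*(d - 2)^2*(d - 3)
(3) = (c - 3)*(c^3 + 4*c^2 + c - 6) = (c - 3)*(c - 1)*(c^2 + 5*c + 6) = (c - 3)*(c - 1)*(c + 3)*(c + 2)
(4) = (q + 1)*(q^2 + 3*q) = (q + 1)*(q + 3)*(q)
(5) = (v - 3)*(v - 4)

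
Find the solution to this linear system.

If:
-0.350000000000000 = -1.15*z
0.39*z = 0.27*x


Then:
x = 0.44
z = 0.30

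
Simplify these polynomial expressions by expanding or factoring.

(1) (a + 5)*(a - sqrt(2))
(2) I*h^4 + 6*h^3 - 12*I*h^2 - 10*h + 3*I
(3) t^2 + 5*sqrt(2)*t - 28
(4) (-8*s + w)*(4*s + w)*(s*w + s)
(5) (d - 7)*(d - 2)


(1) = a^2 - sqrt(2)*a + 5*a - 5*sqrt(2)
(2) = (h - 3*I)*(h - I)^2*(I*h + 1)
(3) = (t - 2*sqrt(2))*(t + 7*sqrt(2))
(4) = -32*s^3*w - 32*s^3 - 4*s^2*w^2 - 4*s^2*w + s*w^3 + s*w^2
(5) = d^2 - 9*d + 14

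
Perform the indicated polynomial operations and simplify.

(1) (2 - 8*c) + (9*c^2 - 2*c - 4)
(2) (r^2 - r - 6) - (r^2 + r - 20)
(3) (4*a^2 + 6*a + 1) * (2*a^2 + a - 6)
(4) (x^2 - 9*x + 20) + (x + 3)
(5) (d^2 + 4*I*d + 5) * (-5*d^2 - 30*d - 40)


(1) = 9*c^2 - 10*c - 2
(2) = 14 - 2*r
(3) = 8*a^4 + 16*a^3 - 16*a^2 - 35*a - 6
(4) = x^2 - 8*x + 23
(5) = -5*d^4 - 30*d^3 - 20*I*d^3 - 65*d^2 - 120*I*d^2 - 150*d - 160*I*d - 200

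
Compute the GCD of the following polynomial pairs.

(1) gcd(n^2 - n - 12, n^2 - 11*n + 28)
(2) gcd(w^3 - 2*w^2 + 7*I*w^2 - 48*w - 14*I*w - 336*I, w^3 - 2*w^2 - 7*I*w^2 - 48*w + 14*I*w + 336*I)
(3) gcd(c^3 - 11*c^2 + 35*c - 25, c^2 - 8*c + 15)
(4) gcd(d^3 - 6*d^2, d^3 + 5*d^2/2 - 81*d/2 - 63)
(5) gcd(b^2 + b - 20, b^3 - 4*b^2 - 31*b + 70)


(1) = n - 4
(2) = gcd((w - 8)*(w + 6)*(w + 7*I), (w - 8)*(w + 6)*(w - 7*I)) = w^2 - 2*w - 48
(3) = c - 5
(4) = gcd(d^2*(d - 6), (d - 6)*(d + 3/2)*(d + 7)) = d - 6
(5) = gcd((b - 4)*(b + 5), (b - 7)*(b - 2)*(b + 5)) = b + 5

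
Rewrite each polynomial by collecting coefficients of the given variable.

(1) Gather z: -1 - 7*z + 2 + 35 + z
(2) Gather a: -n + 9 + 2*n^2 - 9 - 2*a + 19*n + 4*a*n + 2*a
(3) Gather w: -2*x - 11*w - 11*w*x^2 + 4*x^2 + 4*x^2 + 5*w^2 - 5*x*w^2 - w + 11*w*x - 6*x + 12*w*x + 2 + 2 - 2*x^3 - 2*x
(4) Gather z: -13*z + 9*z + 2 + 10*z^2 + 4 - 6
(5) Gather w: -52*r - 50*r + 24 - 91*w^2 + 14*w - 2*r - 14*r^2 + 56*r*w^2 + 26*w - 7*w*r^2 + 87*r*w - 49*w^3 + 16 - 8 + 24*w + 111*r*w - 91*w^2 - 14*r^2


(1) = 36 - 6*z
(2) = 4*a*n + 2*n^2 + 18*n
(3) = w^2*(5 - 5*x) + w*(-11*x^2 + 23*x - 12) - 2*x^3 + 8*x^2 - 10*x + 4
(4) = 10*z^2 - 4*z
(5) = -28*r^2 - 104*r - 49*w^3 + w^2*(56*r - 182) + w*(-7*r^2 + 198*r + 64) + 32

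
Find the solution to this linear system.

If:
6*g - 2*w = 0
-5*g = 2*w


Then:
g = 0
w = 0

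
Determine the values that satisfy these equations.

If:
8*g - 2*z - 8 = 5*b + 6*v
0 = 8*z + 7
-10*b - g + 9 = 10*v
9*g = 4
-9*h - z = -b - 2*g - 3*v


Then:
b = 1409/180
g = 4/9
h = -151/120
v = -251/36
z = -7/8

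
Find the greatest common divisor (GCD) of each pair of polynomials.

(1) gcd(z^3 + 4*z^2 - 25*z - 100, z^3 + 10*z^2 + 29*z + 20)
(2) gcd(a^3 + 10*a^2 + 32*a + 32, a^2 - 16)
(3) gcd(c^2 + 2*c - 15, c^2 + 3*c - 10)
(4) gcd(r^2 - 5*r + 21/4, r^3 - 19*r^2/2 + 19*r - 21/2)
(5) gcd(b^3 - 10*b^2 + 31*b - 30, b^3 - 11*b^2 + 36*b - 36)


(1) = z^2 + 9*z + 20
(2) = gcd((a + 2)*(a + 4)^2, (a - 4)*(a + 4)) = a + 4
(3) = gcd((c - 3)*(c + 5), (c - 2)*(c + 5)) = c + 5
(4) = r - 3/2
(5) = gcd((b - 5)*(b - 3)*(b - 2), (b - 6)*(b - 3)*(b - 2)) = b^2 - 5*b + 6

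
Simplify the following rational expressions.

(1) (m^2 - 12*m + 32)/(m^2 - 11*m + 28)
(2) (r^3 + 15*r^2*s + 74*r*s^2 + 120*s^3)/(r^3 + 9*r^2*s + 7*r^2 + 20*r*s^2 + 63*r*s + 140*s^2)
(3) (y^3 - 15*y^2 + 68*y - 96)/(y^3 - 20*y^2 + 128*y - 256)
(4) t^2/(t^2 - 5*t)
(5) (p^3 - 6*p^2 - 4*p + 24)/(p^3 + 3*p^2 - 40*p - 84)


(1) = (m - 8)/(m - 7)
(2) = (r + 6*s)/(r + 7)
(3) = (y - 3)/(y - 8)
(4) = t/(t - 5)
(5) = (p - 2)/(p + 7)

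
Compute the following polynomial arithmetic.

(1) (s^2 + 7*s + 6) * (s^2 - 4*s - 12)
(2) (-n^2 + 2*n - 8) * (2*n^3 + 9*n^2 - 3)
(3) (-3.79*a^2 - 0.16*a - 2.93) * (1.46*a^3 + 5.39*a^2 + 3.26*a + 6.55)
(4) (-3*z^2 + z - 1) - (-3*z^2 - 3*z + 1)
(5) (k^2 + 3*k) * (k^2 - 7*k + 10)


(1) = s^4 + 3*s^3 - 34*s^2 - 108*s - 72
(2) = -2*n^5 - 5*n^4 + 2*n^3 - 69*n^2 - 6*n + 24
(3) = -5.5334*a^5 - 20.6617*a^4 - 17.4956*a^3 - 41.1388*a^2 - 10.5998*a - 19.1915
(4) = 4*z - 2
(5) = k^4 - 4*k^3 - 11*k^2 + 30*k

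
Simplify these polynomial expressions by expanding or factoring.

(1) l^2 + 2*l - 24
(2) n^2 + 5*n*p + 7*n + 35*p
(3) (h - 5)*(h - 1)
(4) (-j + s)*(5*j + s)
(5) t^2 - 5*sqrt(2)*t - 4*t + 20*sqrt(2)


(1) = (l - 4)*(l + 6)
(2) = (n + 7)*(n + 5*p)
(3) = h^2 - 6*h + 5
(4) = -5*j^2 + 4*j*s + s^2
(5) = (t - 4)*(t - 5*sqrt(2))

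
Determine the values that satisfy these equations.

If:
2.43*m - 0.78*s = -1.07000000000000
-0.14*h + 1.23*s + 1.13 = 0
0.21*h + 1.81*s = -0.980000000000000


Then:
h = 1.64
m = -0.68
s = -0.73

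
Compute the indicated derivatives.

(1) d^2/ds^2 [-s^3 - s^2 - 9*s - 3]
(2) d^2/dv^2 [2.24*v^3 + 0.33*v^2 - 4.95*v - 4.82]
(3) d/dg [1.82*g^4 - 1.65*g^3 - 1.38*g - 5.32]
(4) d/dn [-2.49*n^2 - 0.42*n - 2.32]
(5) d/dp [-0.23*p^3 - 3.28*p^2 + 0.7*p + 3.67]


(1) = -6*s - 2
(2) = 13.44*v + 0.66
(3) = 7.28*g^3 - 4.95*g^2 - 1.38
(4) = -4.98*n - 0.42
(5) = -0.69*p^2 - 6.56*p + 0.7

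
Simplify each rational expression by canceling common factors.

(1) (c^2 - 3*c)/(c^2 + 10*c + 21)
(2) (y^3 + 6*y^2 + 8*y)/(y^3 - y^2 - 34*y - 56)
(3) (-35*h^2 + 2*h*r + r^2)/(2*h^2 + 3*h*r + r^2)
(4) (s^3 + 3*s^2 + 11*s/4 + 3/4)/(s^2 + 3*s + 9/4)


(1) = (c^2 - 3*c)/(c^2 + 10*c + 21)
(2) = y/(y - 7)
(3) = (-35*h^2 + 2*h*r + r^2)/(2*h^2 + 3*h*r + r^2)
(4) = (2*s^2 + 3*s + 1)/(2*s + 3)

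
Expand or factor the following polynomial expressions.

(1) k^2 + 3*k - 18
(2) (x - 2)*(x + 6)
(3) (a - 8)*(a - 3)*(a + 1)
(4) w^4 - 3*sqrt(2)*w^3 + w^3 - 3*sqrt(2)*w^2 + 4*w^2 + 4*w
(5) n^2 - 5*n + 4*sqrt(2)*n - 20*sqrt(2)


(1) = (k - 3)*(k + 6)
(2) = x^2 + 4*x - 12
(3) = a^3 - 10*a^2 + 13*a + 24
(4) = w*(w + 1)*(w - 2*sqrt(2))*(w - sqrt(2))
(5) = (n - 5)*(n + 4*sqrt(2))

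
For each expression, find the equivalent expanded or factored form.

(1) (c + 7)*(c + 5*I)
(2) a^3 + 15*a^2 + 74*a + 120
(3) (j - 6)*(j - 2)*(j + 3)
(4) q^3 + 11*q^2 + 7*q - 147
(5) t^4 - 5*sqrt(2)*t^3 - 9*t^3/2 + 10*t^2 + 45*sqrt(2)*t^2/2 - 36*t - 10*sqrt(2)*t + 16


(1) = c^2 + 7*c + 5*I*c + 35*I
(2) = (a + 4)*(a + 5)*(a + 6)
(3) = j^3 - 5*j^2 - 12*j + 36
(4) = (q - 3)*(q + 7)^2
(5) = (t - 4)*(t - 1/2)*(t - 4*sqrt(2))*(t - sqrt(2))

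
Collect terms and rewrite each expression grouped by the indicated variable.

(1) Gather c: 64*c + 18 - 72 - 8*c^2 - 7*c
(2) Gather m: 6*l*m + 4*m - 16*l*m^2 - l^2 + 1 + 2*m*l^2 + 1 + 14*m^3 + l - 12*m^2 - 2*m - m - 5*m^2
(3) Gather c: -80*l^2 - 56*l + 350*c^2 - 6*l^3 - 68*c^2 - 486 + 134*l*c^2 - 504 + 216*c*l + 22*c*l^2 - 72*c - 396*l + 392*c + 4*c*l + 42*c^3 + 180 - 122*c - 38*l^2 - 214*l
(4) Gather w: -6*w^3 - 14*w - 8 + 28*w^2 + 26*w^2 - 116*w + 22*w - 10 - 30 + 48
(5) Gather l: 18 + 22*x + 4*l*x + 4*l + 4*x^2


(1) = -8*c^2 + 57*c - 54
(2) = -l^2 + l + 14*m^3 + m^2*(-16*l - 17) + m*(2*l^2 + 6*l + 1) + 2
(3) = 42*c^3 + c^2*(134*l + 282) + c*(22*l^2 + 220*l + 198) - 6*l^3 - 118*l^2 - 666*l - 810
(4) = -6*w^3 + 54*w^2 - 108*w
(5) = l*(4*x + 4) + 4*x^2 + 22*x + 18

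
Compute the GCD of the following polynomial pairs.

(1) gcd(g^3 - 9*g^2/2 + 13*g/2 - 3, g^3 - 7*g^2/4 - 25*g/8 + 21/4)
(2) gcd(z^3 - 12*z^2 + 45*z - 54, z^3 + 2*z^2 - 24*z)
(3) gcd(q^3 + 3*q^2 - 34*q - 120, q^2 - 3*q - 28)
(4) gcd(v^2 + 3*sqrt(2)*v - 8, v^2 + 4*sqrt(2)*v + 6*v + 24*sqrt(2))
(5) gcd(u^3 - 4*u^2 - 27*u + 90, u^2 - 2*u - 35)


(1) = gcd((g - 2)*(g - 3/2)*(g - 1), (g - 2)*(g - 3/2)*(g + 7/4)) = g^2 - 7*g/2 + 3
(2) = 1
(3) = q + 4
(4) = v + 4*sqrt(2)
(5) = u + 5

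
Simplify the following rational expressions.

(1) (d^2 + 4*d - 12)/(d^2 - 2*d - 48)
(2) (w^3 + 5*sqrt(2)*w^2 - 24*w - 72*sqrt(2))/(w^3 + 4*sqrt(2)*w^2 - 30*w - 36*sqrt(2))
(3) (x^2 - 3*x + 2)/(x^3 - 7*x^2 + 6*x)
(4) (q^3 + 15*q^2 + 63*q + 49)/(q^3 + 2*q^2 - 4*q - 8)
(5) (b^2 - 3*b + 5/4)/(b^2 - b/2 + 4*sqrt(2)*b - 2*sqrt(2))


(1) = (d - 2)/(d - 8)
(2) = (w + 2*sqrt(2))/(w + sqrt(2))
(3) = (x - 2)/(x^2 - 6*x)
(4) = (q^3 + 15*q^2 + 63*q + 49)/(q^3 + 2*q^2 - 4*q - 8)
(5) = (8*b - 20)/(8*b + 32*sqrt(2))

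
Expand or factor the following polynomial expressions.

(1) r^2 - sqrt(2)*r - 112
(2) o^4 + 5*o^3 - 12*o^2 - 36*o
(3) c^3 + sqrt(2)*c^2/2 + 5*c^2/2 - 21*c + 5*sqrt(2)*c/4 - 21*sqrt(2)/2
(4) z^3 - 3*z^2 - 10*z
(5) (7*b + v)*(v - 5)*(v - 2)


(1) = (r - 8*sqrt(2))*(r + 7*sqrt(2))
(2) = o*(o - 3)*(o + 2)*(o + 6)
(3) = (c - 7/2)*(c + 6)*(c + sqrt(2)/2)
(4) = z*(z - 5)*(z + 2)
(5) = 7*b*v^2 - 49*b*v + 70*b + v^3 - 7*v^2 + 10*v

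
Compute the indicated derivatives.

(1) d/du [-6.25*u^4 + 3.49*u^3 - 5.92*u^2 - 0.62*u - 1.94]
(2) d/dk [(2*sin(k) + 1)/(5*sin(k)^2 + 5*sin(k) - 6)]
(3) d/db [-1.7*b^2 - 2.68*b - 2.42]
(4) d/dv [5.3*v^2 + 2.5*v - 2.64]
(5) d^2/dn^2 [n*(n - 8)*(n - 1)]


(1) = -25.0*u^3 + 10.47*u^2 - 11.84*u - 0.62
(2) = (-10*sin(k) + 5*cos(2*k) - 22)*cos(k)/(5*sin(k)^2 + 5*sin(k) - 6)^2
(3) = -3.4*b - 2.68
(4) = 10.6*v + 2.5
(5) = 6*n - 18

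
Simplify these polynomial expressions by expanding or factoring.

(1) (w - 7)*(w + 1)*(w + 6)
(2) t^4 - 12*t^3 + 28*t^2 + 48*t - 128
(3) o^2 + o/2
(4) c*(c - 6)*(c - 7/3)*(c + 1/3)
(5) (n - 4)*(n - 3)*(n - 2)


(1) = w^3 - 43*w - 42
(2) = (t - 8)*(t - 4)*(t - 2)*(t + 2)
(3) = o*(o + 1/2)
(4) = c^4 - 8*c^3 + 101*c^2/9 + 14*c/3
(5) = n^3 - 9*n^2 + 26*n - 24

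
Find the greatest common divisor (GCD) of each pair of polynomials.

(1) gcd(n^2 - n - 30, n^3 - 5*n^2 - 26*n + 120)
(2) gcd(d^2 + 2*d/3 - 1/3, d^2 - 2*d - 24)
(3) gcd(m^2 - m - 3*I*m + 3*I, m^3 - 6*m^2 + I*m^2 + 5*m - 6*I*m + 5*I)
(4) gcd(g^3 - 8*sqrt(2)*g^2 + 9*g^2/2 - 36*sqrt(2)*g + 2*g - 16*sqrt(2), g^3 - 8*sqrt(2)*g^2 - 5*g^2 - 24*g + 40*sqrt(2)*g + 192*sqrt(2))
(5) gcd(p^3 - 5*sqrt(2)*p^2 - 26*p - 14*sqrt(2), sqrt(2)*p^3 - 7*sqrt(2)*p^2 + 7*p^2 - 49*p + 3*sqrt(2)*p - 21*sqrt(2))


(1) = n^2 - n - 30
(2) = 1
(3) = gcd((m - 1)*(m - 3*I), (m - 5)*(m - 1)*(m + I)) = m - 1
(4) = g - 8*sqrt(2)
(5) = gcd((p - 7*sqrt(2))*(p + sqrt(2))^2, (p - 7)*(p + 3*sqrt(2))*(sqrt(2)*p + 1)) = 1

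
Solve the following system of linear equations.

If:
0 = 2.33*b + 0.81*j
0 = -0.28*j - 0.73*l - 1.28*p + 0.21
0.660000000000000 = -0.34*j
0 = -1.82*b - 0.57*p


Then:
b = 0.67
j = -1.94
l = 4.81
p = -2.15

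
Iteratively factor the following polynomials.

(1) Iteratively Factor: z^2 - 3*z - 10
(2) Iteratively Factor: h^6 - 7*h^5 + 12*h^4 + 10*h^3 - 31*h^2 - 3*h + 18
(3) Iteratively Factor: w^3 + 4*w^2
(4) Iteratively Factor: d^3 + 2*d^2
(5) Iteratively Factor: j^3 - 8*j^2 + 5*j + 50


(1) = (z - 5)*(z + 2)
(2) = (h - 2)*(h^5 - 5*h^4 + 2*h^3 + 14*h^2 - 3*h - 9) = (h - 3)*(h - 2)*(h^4 - 2*h^3 - 4*h^2 + 2*h + 3) = (h - 3)^2*(h - 2)*(h^3 + h^2 - h - 1) = (h - 3)^2*(h - 2)*(h + 1)*(h^2 - 1) = (h - 3)^2*(h - 2)*(h + 1)^2*(h - 1)
(3) = (w + 4)*(w^2) = w*(w + 4)*(w)
(4) = (d)*(d^2 + 2*d) = d^2*(d + 2)
(5) = (j - 5)*(j^2 - 3*j - 10) = (j - 5)^2*(j + 2)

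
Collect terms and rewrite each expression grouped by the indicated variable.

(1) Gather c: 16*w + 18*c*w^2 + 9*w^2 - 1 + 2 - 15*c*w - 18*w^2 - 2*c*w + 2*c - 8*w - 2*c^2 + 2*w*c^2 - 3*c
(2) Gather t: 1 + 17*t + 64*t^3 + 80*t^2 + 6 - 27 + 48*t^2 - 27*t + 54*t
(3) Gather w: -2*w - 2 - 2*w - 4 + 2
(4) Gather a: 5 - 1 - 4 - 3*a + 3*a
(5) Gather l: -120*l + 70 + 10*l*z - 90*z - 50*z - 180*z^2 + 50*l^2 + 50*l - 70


(1) = c^2*(2*w - 2) + c*(18*w^2 - 17*w - 1) - 9*w^2 + 8*w + 1
(2) = 64*t^3 + 128*t^2 + 44*t - 20
(3) = -4*w - 4
(4) = 0
(5) = 50*l^2 + l*(10*z - 70) - 180*z^2 - 140*z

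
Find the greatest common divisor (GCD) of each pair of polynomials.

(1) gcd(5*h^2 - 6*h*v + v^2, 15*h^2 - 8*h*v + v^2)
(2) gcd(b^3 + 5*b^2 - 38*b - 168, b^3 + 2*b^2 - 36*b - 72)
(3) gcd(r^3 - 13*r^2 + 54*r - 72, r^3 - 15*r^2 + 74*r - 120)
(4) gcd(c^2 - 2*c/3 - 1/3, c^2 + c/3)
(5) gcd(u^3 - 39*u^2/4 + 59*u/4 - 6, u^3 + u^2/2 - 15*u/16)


(1) = gcd((-5*h + v)*(-h + v), (-5*h + v)*(-3*h + v)) = -5*h + v
(2) = gcd((b - 6)*(b + 4)*(b + 7), (b - 6)*(b + 2)*(b + 6)) = b - 6
(3) = gcd((r - 6)*(r - 4)*(r - 3), (r - 6)*(r - 5)*(r - 4)) = r^2 - 10*r + 24
(4) = gcd((c - 1)*(c + 1/3), c*(c + 1/3)) = c + 1/3
(5) = u - 3/4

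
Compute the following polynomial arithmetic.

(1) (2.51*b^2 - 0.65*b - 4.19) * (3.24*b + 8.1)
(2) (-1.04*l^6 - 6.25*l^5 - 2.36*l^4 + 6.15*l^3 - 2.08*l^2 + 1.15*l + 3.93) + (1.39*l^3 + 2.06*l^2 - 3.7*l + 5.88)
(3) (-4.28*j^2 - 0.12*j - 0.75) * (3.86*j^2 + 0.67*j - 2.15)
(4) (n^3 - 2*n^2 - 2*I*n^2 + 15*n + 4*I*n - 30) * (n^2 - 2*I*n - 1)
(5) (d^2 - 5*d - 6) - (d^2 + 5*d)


(1) = 8.1324*b^3 + 18.225*b^2 - 18.8406*b - 33.939
(2) = -1.04*l^6 - 6.25*l^5 - 2.36*l^4 + 7.54*l^3 - 0.02*l^2 - 2.55*l + 9.81
(3) = -16.5208*j^4 - 3.3308*j^3 + 6.2266*j^2 - 0.2445*j + 1.6125
(4) = n^5 - 2*n^4 - 4*I*n^4 + 10*n^3 + 8*I*n^3 - 20*n^2 - 28*I*n^2 - 15*n + 56*I*n + 30
(5) = -10*d - 6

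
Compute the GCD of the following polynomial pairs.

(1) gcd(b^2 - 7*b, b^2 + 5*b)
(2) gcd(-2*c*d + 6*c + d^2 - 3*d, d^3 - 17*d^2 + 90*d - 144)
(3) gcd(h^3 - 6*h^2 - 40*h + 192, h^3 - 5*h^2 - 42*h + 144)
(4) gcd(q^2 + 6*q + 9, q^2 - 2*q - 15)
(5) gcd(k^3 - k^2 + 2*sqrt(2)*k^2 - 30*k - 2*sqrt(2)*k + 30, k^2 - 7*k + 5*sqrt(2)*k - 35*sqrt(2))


(1) = b
(2) = gcd((-2*c + d)*(d - 3), (d - 8)*(d - 6)*(d - 3)) = d - 3
(3) = h^2 - 2*h - 48
(4) = q + 3
(5) = k + 5*sqrt(2)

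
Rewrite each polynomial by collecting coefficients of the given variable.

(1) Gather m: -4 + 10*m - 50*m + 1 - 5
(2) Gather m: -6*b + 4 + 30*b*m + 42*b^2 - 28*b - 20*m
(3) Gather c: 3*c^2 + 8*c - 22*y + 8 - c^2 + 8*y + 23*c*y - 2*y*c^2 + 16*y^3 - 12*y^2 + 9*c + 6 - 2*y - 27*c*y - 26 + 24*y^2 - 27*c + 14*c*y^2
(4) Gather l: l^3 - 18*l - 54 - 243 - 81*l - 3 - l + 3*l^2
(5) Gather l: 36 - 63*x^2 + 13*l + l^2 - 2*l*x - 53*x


(1) = -40*m - 8
(2) = 42*b^2 - 34*b + m*(30*b - 20) + 4
(3) = c^2*(2 - 2*y) + c*(14*y^2 - 4*y - 10) + 16*y^3 + 12*y^2 - 16*y - 12
(4) = l^3 + 3*l^2 - 100*l - 300
(5) = l^2 + l*(13 - 2*x) - 63*x^2 - 53*x + 36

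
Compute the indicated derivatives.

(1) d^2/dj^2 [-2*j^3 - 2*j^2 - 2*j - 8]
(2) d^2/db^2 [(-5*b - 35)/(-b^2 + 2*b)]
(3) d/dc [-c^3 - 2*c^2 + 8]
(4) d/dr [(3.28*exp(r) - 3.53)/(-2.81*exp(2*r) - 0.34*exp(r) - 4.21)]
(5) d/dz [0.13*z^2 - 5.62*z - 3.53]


(1) = -12*j - 4
(2) = 10*(-b*(b - 2)*(3*b + 5) + 4*(b - 1)^2*(b + 7))/(b^3*(b - 2)^3)
(3) = c*(-3*c - 4)
(4) = (9.2168*exp(2*r) - 19.8386*exp(r) - 15.009)*exp(r)/(7.8961*exp(4*r) + 1.9108*exp(3*r) + 23.7758*exp(2*r) + 2.8628*exp(r) + 17.7241)
(5) = 0.26*z - 5.62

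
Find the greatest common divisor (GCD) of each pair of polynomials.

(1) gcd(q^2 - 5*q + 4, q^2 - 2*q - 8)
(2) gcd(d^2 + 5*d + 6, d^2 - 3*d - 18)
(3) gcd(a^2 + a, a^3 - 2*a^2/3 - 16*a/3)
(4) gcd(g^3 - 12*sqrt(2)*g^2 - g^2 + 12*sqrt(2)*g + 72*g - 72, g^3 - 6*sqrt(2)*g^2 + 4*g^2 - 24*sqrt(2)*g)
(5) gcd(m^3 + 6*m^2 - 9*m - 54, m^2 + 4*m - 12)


(1) = q - 4
(2) = gcd((d + 2)*(d + 3), (d - 6)*(d + 3)) = d + 3
(3) = gcd(a*(a + 1), a*(a - 8/3)*(a + 2)) = a
(4) = g - 6*sqrt(2)
(5) = gcd((m - 3)*(m + 3)*(m + 6), (m - 2)*(m + 6)) = m + 6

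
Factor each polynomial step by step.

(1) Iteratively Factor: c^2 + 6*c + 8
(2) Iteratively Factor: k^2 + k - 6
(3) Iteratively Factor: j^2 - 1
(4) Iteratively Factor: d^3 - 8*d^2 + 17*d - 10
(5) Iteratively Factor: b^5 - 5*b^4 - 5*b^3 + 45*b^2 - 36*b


(1) = (c + 2)*(c + 4)
(2) = (k - 2)*(k + 3)
(3) = (j + 1)*(j - 1)
(4) = (d - 2)*(d^2 - 6*d + 5) = (d - 5)*(d - 2)*(d - 1)
(5) = (b - 3)*(b^4 - 2*b^3 - 11*b^2 + 12*b) = (b - 3)*(b + 3)*(b^3 - 5*b^2 + 4*b) = (b - 4)*(b - 3)*(b + 3)*(b^2 - b) = (b - 4)*(b - 3)*(b - 1)*(b + 3)*(b)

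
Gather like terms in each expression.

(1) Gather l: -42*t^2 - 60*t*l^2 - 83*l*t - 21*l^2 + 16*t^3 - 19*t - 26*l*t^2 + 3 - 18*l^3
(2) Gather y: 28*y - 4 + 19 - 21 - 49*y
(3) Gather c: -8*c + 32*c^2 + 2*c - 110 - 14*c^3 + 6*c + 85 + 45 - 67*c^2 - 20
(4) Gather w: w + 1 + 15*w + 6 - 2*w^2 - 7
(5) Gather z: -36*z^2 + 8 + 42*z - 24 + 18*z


(1) = -18*l^3 + l^2*(-60*t - 21) + l*(-26*t^2 - 83*t) + 16*t^3 - 42*t^2 - 19*t + 3
(2) = -21*y - 6
(3) = -14*c^3 - 35*c^2
(4) = -2*w^2 + 16*w
(5) = -36*z^2 + 60*z - 16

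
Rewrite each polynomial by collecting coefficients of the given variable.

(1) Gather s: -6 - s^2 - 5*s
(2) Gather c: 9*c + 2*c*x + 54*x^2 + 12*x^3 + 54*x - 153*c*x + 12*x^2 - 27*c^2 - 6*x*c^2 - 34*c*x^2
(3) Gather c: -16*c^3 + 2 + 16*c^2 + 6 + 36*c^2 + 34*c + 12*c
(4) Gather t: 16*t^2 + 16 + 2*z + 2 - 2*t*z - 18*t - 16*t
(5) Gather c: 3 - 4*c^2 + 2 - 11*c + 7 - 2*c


(1) = -s^2 - 5*s - 6
(2) = c^2*(-6*x - 27) + c*(-34*x^2 - 151*x + 9) + 12*x^3 + 66*x^2 + 54*x
(3) = -16*c^3 + 52*c^2 + 46*c + 8
(4) = 16*t^2 + t*(-2*z - 34) + 2*z + 18
(5) = -4*c^2 - 13*c + 12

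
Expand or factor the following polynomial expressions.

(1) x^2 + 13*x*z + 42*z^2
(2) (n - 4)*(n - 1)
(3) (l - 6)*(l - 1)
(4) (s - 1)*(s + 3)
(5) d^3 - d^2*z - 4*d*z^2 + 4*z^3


(1) = (x + 6*z)*(x + 7*z)
(2) = n^2 - 5*n + 4
(3) = l^2 - 7*l + 6
(4) = s^2 + 2*s - 3
(5) = (d - 2*z)*(d - z)*(d + 2*z)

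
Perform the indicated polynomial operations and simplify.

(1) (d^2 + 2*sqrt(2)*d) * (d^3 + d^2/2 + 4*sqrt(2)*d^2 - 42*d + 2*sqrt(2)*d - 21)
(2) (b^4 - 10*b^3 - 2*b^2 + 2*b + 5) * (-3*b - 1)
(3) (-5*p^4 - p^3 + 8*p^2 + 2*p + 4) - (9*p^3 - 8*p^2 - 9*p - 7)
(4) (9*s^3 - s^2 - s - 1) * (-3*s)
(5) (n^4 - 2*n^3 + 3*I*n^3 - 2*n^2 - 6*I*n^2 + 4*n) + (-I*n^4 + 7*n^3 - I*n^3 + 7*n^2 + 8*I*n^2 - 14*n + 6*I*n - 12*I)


(1) = d^5 + d^4/2 + 6*sqrt(2)*d^4 - 26*d^3 + 3*sqrt(2)*d^3 - 84*sqrt(2)*d^2 - 13*d^2 - 42*sqrt(2)*d
(2) = -3*b^5 + 29*b^4 + 16*b^3 - 4*b^2 - 17*b - 5
(3) = -5*p^4 - 10*p^3 + 16*p^2 + 11*p + 11
(4) = -27*s^4 + 3*s^3 + 3*s^2 + 3*s
(5) = n^4 - I*n^4 + 5*n^3 + 2*I*n^3 + 5*n^2 + 2*I*n^2 - 10*n + 6*I*n - 12*I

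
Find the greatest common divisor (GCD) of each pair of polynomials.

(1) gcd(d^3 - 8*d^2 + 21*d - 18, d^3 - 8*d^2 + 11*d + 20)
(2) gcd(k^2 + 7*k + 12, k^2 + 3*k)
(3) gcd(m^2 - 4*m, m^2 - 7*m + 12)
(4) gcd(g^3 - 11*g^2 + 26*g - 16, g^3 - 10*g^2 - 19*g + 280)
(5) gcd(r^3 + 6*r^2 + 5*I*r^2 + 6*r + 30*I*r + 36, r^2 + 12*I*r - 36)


(1) = gcd((d - 3)^2*(d - 2), (d - 5)*(d - 4)*(d + 1)) = 1
(2) = k + 3
(3) = m - 4
(4) = g - 8
(5) = gcd((r + 6)*(r - I)*(r + 6*I), (r + 6*I)^2) = r + 6*I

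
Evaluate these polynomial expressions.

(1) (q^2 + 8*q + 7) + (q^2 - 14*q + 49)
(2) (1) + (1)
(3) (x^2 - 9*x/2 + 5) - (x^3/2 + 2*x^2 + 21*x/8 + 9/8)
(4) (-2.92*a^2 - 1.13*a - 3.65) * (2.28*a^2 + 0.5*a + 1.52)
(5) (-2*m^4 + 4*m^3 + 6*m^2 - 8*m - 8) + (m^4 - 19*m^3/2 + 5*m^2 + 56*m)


(1) = 2*q^2 - 6*q + 56
(2) = 2
(3) = -x^3/2 - x^2 - 57*x/8 + 31/8
(4) = -6.6576*a^4 - 4.0364*a^3 - 13.3254*a^2 - 3.5426*a - 5.548
(5) = -m^4 - 11*m^3/2 + 11*m^2 + 48*m - 8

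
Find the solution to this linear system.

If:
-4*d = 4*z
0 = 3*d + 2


Then:
d = -2/3
z = 2/3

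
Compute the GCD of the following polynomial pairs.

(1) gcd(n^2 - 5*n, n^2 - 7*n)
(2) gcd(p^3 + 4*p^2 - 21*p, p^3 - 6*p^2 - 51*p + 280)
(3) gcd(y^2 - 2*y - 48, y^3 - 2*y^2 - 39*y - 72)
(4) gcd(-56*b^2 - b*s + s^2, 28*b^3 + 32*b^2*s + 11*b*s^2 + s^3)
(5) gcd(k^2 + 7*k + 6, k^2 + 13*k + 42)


(1) = n
(2) = gcd(p*(p - 3)*(p + 7), (p - 8)*(p - 5)*(p + 7)) = p + 7
(3) = gcd((y - 8)*(y + 6), (y - 8)*(y + 3)^2) = y - 8
(4) = 7*b + s
(5) = k + 6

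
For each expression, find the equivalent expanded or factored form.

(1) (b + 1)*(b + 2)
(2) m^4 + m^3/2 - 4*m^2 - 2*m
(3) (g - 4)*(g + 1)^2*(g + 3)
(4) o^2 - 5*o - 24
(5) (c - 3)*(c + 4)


(1) = b^2 + 3*b + 2
(2) = m*(m - 2)*(m + 1/2)*(m + 2)
(3) = g^4 + g^3 - 13*g^2 - 25*g - 12
(4) = (o - 8)*(o + 3)
(5) = c^2 + c - 12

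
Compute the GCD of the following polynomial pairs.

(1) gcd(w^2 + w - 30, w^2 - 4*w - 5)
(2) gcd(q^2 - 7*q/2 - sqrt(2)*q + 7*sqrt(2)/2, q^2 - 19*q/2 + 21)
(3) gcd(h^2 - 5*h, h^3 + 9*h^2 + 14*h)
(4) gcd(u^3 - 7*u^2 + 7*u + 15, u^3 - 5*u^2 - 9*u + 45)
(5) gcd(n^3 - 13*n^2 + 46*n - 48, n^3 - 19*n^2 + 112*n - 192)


(1) = w - 5
(2) = q - 7/2
(3) = h
(4) = gcd((u - 5)*(u - 3)*(u + 1), (u - 5)*(u - 3)*(u + 3)) = u^2 - 8*u + 15
(5) = gcd((n - 8)*(n - 3)*(n - 2), (n - 8)^2*(n - 3)) = n^2 - 11*n + 24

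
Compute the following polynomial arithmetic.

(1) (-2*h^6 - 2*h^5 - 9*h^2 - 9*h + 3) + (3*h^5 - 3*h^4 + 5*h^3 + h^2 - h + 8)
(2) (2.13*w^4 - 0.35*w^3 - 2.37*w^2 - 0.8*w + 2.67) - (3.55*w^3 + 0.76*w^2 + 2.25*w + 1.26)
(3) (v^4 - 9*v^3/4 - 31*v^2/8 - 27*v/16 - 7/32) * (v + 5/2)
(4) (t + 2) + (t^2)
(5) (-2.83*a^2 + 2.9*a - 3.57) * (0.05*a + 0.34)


(1) = -2*h^6 + h^5 - 3*h^4 + 5*h^3 - 8*h^2 - 10*h + 11
(2) = 2.13*w^4 - 3.9*w^3 - 3.13*w^2 - 3.05*w + 1.41
(3) = v^5 + v^4/4 - 19*v^3/2 - 91*v^2/8 - 71*v/16 - 35/64
(4) = t^2 + t + 2
(5) = -0.1415*a^3 - 0.8172*a^2 + 0.8075*a - 1.2138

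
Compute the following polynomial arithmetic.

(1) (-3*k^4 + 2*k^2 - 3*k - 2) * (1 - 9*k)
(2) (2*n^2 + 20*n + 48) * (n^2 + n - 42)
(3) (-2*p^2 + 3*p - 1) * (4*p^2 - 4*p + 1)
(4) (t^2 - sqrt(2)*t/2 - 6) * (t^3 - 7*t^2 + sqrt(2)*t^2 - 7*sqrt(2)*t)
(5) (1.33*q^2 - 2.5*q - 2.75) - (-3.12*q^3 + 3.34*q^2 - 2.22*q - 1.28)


(1) = 27*k^5 - 3*k^4 - 18*k^3 + 29*k^2 + 15*k - 2
(2) = 2*n^4 + 22*n^3 - 16*n^2 - 792*n - 2016
(3) = -8*p^4 + 20*p^3 - 18*p^2 + 7*p - 1
(4) = t^5 - 7*t^4 + sqrt(2)*t^4/2 - 7*t^3 - 7*sqrt(2)*t^3/2 - 6*sqrt(2)*t^2 + 49*t^2 + 42*sqrt(2)*t
(5) = 3.12*q^3 - 2.01*q^2 - 0.28*q - 1.47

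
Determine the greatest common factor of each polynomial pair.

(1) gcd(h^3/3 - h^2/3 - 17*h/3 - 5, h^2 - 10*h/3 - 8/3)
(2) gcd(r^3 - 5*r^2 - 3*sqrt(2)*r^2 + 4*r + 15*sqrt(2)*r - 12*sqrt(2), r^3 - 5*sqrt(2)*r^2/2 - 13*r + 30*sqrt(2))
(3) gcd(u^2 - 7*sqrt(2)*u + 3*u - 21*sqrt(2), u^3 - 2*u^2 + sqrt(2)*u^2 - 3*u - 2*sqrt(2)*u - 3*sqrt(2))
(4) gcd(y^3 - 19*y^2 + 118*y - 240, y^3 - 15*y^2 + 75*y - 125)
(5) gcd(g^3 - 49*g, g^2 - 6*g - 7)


(1) = gcd((h/3 + 1)*(h - 5)*(h + 1), (h - 4)*(h + 2/3)) = 1
(2) = gcd((r - 4)*(r - 1)*(r - 3*sqrt(2)), (r - 3*sqrt(2))*(r - 2*sqrt(2))*(r + 5*sqrt(2)/2)) = r - 3*sqrt(2)
(3) = 1
(4) = y - 5
(5) = g - 7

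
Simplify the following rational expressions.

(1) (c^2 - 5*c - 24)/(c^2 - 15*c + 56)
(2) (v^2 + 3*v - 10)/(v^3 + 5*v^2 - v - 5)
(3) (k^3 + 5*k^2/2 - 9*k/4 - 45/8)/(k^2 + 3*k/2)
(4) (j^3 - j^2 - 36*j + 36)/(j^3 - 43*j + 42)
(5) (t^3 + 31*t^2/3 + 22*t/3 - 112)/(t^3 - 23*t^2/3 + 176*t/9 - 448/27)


(1) = (c + 3)/(c - 7)
(2) = (v - 2)/(v^2 - 1)
(3) = (4*k^2 + 4*k - 15)/(4*k)
(4) = (j + 6)/(j + 7)
(5) = (9*t^2 + 117*t + 378)/(9*t^2 - 45*t + 56)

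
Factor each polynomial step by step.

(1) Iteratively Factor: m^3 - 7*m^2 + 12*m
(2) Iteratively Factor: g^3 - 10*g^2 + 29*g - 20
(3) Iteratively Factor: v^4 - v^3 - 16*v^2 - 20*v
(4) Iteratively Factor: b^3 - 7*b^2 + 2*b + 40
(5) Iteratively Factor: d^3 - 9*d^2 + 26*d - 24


(1) = (m - 3)*(m^2 - 4*m) = (m - 4)*(m - 3)*(m)
(2) = (g - 1)*(g^2 - 9*g + 20) = (g - 4)*(g - 1)*(g - 5)
(3) = (v)*(v^3 - v^2 - 16*v - 20) = v*(v - 5)*(v^2 + 4*v + 4) = v*(v - 5)*(v + 2)*(v + 2)
(4) = (b + 2)*(b^2 - 9*b + 20) = (b - 4)*(b + 2)*(b - 5)
(5) = (d - 3)*(d^2 - 6*d + 8) = (d - 3)*(d - 2)*(d - 4)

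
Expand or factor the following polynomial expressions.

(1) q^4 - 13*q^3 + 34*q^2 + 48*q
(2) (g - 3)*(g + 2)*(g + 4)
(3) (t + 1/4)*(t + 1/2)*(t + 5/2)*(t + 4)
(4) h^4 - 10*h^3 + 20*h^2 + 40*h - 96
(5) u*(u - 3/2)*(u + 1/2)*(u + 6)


(1) = q*(q - 8)*(q - 6)*(q + 1)
(2) = g^3 + 3*g^2 - 10*g - 24
(3) = t^4 + 29*t^3/4 + 15*t^2 + 133*t/16 + 5/4
(4) = (h - 6)*(h - 4)*(h - 2)*(h + 2)
(5) = u^4 + 5*u^3 - 27*u^2/4 - 9*u/2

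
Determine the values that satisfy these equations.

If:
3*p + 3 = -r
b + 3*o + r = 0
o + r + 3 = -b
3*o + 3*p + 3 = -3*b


Then:
b = -9/4
o = 3/2
p = -1/4
r = -9/4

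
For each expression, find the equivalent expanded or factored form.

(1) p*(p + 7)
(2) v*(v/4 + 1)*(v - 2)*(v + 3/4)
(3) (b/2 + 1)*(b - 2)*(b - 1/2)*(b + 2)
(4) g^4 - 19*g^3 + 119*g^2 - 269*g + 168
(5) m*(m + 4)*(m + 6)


(1) = p^2 + 7*p
(2) = v^4/4 + 11*v^3/16 - 13*v^2/8 - 3*v/2
(3) = b^4/2 + 3*b^3/4 - 5*b^2/2 - 3*b + 2
(4) = (g - 8)*(g - 7)*(g - 3)*(g - 1)
(5) = m^3 + 10*m^2 + 24*m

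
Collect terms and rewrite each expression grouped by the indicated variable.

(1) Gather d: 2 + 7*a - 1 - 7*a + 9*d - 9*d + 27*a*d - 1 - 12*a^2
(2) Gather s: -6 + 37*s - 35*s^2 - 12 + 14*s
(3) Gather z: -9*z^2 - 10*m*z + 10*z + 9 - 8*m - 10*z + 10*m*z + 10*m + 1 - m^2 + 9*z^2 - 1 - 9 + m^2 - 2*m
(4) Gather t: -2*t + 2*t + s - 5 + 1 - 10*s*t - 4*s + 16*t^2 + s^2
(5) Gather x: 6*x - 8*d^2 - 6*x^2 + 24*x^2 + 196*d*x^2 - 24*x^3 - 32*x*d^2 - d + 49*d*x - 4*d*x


(1) = -12*a^2 + 27*a*d
(2) = -35*s^2 + 51*s - 18
(3) = 0
(4) = s^2 - 10*s*t - 3*s + 16*t^2 - 4
(5) = -8*d^2 - d - 24*x^3 + x^2*(196*d + 18) + x*(-32*d^2 + 45*d + 6)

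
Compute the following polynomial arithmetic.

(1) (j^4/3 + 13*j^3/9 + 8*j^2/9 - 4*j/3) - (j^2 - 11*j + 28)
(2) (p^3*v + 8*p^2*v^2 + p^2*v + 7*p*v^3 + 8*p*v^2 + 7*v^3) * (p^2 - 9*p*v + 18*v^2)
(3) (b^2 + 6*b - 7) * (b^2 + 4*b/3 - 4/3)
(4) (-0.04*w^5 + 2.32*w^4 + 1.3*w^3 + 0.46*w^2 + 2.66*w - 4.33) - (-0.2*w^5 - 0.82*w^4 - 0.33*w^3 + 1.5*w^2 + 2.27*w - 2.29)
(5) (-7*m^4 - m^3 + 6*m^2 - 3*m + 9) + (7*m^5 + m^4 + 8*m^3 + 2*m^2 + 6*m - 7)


(1) = j^4/3 + 13*j^3/9 - j^2/9 + 29*j/3 - 28
(2) = p^5*v - p^4*v^2 + p^4*v - 47*p^3*v^3 - p^3*v^2 + 81*p^2*v^4 - 47*p^2*v^3 + 126*p*v^5 + 81*p*v^4 + 126*v^5
(3) = b^4 + 22*b^3/3 - b^2/3 - 52*b/3 + 28/3
(4) = 0.16*w^5 + 3.14*w^4 + 1.63*w^3 - 1.04*w^2 + 0.39*w - 2.04
(5) = 7*m^5 - 6*m^4 + 7*m^3 + 8*m^2 + 3*m + 2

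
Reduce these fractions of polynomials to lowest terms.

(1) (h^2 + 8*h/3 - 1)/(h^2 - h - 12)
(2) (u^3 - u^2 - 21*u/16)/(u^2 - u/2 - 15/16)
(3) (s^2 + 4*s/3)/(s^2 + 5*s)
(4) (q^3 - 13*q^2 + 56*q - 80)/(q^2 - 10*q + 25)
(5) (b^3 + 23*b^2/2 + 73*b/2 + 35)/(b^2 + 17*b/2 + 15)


(1) = (3*h - 1)/(3*h - 12)
(2) = (4*u^2 - 7*u)/(4*u - 5)
(3) = (3*s + 4)/(3*s + 15)
(4) = (q^2 - 8*q + 16)/(q - 5)
(5) = (b^2 + 9*b + 14)/(b + 6)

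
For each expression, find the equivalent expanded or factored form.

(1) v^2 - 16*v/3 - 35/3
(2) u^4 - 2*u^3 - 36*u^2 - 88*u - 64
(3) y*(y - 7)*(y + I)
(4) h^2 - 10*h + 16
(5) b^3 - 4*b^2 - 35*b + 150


(1) = (v - 7)*(v + 5/3)
(2) = (u - 8)*(u + 2)^3
(3) = y^3 - 7*y^2 + I*y^2 - 7*I*y
(4) = (h - 8)*(h - 2)
(5) = (b - 5)^2*(b + 6)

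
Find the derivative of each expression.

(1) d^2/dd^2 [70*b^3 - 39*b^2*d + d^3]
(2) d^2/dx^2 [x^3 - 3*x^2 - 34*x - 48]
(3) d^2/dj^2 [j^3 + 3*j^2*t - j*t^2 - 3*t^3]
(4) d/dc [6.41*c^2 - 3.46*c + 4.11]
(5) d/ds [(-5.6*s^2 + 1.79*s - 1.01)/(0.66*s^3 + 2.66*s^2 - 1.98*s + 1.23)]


(1) = 6*d
(2) = 6*x - 6
(3) = 6*j + 6*t
(4) = 12.82*c - 3.46
(5) = (3.696*s^4 - 2.3628*s^3 + 8.3264*s^2 - 8.4028*s + 0.2019)/(0.4356*s^6 + 3.5112*s^5 + 4.462*s^4 - 8.91*s^3 + 10.464*s^2 - 4.8708*s + 1.5129)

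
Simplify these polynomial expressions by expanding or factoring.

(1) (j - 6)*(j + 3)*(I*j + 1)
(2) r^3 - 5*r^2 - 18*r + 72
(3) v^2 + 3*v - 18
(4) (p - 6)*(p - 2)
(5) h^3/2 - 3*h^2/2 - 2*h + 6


(1) = I*j^3 + j^2 - 3*I*j^2 - 3*j - 18*I*j - 18
(2) = (r - 6)*(r - 3)*(r + 4)
(3) = (v - 3)*(v + 6)
(4) = p^2 - 8*p + 12
(5) = (h/2 + 1)*(h - 3)*(h - 2)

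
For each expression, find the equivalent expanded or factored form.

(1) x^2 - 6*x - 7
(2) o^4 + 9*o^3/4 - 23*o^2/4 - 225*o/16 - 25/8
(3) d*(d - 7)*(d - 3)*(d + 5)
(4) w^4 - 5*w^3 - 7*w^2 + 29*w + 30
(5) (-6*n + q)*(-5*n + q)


(1) = (x - 7)*(x + 1)
(2) = (o - 5/2)*(o + 1/4)*(o + 2)*(o + 5/2)
(3) = d^4 - 5*d^3 - 29*d^2 + 105*d
(4) = (w - 5)*(w - 3)*(w + 1)*(w + 2)
(5) = 30*n^2 - 11*n*q + q^2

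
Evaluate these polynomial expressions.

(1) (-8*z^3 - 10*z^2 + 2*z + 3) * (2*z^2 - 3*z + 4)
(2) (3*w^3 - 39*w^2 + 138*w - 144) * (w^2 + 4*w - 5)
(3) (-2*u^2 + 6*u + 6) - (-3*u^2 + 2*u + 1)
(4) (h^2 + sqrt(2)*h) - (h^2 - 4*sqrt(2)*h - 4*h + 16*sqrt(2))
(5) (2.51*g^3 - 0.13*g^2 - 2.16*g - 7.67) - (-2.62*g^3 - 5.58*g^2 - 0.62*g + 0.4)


(1) = -16*z^5 + 4*z^4 + 2*z^3 - 40*z^2 - z + 12
(2) = 3*w^5 - 27*w^4 - 33*w^3 + 603*w^2 - 1266*w + 720
(3) = u^2 + 4*u + 5
(4) = 4*h + 5*sqrt(2)*h - 16*sqrt(2)
(5) = 5.13*g^3 + 5.45*g^2 - 1.54*g - 8.07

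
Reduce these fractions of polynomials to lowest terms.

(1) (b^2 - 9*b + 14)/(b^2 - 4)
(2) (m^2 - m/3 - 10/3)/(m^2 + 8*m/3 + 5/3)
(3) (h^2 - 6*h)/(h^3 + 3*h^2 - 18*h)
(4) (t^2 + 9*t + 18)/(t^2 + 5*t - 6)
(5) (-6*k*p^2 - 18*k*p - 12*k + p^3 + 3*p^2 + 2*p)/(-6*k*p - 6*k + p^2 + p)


(1) = (b - 7)/(b + 2)
(2) = (m - 2)/(m + 1)
(3) = (h - 6)/(h^2 + 3*h - 18)
(4) = (t + 3)/(t - 1)
(5) = p + 2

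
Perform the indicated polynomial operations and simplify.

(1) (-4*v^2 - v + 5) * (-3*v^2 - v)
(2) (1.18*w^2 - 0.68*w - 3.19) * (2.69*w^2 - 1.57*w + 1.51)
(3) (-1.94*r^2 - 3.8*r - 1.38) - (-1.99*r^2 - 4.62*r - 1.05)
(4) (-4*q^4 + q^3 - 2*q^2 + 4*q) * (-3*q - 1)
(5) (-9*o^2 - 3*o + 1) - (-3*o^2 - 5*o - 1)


(1) = 12*v^4 + 7*v^3 - 14*v^2 - 5*v
(2) = 3.1742*w^4 - 3.6818*w^3 - 5.7317*w^2 + 3.9815*w - 4.8169
(3) = 0.05*r^2 + 0.82*r - 0.33
(4) = 12*q^5 + q^4 + 5*q^3 - 10*q^2 - 4*q
(5) = -6*o^2 + 2*o + 2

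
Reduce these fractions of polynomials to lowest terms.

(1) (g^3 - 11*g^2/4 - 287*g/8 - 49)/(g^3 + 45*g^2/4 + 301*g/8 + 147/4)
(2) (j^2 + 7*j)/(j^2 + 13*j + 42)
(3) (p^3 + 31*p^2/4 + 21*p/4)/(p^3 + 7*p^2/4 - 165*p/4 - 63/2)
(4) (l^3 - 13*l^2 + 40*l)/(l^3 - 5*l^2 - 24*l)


(1) = (g - 8)/(g + 6)
(2) = j/(j + 6)
(3) = p/(p - 6)
(4) = (l - 5)/(l + 3)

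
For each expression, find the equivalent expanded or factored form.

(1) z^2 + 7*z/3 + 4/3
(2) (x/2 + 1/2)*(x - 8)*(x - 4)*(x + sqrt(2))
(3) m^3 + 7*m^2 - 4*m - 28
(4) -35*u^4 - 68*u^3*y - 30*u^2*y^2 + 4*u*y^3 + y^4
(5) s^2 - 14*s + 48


(1) = (z + 1)*(z + 4/3)
(2) = x^4/2 - 11*x^3/2 + sqrt(2)*x^3/2 - 11*sqrt(2)*x^2/2 + 10*x^2 + 10*sqrt(2)*x + 16*x + 16*sqrt(2)
(3) = (m - 2)*(m + 2)*(m + 7)
(4) = (-5*u + y)*(u + y)^2*(7*u + y)
(5) = (s - 8)*(s - 6)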